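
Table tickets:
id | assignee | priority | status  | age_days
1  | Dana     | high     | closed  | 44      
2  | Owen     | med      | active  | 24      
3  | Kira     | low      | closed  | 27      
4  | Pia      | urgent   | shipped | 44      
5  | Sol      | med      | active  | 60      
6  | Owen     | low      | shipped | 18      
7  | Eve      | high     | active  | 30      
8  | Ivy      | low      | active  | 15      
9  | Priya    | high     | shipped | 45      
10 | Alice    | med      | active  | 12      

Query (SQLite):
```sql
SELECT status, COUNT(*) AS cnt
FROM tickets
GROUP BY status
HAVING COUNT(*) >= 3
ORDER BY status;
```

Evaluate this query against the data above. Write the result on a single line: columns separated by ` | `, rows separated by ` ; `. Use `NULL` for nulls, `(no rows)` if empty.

Partition tickets by status; compute COUNT(*) within each group.
HAVING: keep groups with count ≥ 3.
  active: ids {2, 5, 7, 8, 10} → COUNT(*)=5
  closed: ids {1, 3} → COUNT(*)=2
  shipped: ids {4, 6, 9} → COUNT(*)=3

active | 5 ; shipped | 3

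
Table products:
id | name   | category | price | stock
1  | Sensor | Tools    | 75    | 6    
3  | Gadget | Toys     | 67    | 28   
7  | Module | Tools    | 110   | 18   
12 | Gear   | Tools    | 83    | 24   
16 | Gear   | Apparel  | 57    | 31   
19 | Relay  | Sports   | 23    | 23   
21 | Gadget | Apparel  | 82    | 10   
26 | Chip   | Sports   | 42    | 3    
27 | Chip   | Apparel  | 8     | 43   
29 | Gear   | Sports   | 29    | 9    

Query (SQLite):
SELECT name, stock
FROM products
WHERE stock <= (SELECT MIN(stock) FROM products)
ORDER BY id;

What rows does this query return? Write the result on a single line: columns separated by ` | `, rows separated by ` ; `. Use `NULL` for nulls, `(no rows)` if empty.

Scalar subquery: MIN(stock) over all products rows = 3.
Keep rows where stock <= that value.

Chip | 3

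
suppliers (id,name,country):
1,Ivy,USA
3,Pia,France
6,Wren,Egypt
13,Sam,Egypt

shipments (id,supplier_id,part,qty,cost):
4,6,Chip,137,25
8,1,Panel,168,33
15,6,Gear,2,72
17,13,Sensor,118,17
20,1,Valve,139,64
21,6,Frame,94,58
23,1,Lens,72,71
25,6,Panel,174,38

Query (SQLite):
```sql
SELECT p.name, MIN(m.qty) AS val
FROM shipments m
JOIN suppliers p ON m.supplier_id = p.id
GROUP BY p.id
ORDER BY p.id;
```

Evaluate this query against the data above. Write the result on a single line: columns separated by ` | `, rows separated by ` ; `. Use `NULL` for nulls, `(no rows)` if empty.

Join each shipments row to its suppliers via supplier_id.
Group joined rows by suppliers.id; compute MIN(m.qty) per group.
  1: ids {8, 20, 23} → MIN(m.qty)=72
  6: ids {4, 15, 21, 25} → MIN(m.qty)=2
  13: ids {17} → MIN(m.qty)=118

Ivy | 72 ; Wren | 2 ; Sam | 118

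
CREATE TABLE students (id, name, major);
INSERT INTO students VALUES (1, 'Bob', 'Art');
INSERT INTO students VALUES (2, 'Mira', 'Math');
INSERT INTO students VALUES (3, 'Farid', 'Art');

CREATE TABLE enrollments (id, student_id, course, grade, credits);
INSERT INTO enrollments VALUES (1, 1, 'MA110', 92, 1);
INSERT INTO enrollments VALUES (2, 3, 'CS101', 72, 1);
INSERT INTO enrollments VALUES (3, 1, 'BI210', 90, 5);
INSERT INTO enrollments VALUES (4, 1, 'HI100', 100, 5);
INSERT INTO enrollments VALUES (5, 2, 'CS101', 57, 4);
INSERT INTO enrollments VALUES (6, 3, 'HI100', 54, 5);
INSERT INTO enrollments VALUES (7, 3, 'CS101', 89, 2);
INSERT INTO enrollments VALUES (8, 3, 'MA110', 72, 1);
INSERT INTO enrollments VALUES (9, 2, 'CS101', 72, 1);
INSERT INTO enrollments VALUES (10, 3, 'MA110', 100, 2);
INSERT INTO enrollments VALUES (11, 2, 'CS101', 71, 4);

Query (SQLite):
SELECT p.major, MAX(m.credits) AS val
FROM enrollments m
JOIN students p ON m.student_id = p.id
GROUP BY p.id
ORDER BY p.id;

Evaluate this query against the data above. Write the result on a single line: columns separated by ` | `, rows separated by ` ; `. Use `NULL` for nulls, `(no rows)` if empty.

Join each enrollments row to its students via student_id.
Group joined rows by students.id; compute MAX(m.credits) per group.
  1: ids {1, 3, 4} → MAX(m.credits)=5
  2: ids {5, 9, 11} → MAX(m.credits)=4
  3: ids {2, 6, 7, 8, 10} → MAX(m.credits)=5

Art | 5 ; Math | 4 ; Art | 5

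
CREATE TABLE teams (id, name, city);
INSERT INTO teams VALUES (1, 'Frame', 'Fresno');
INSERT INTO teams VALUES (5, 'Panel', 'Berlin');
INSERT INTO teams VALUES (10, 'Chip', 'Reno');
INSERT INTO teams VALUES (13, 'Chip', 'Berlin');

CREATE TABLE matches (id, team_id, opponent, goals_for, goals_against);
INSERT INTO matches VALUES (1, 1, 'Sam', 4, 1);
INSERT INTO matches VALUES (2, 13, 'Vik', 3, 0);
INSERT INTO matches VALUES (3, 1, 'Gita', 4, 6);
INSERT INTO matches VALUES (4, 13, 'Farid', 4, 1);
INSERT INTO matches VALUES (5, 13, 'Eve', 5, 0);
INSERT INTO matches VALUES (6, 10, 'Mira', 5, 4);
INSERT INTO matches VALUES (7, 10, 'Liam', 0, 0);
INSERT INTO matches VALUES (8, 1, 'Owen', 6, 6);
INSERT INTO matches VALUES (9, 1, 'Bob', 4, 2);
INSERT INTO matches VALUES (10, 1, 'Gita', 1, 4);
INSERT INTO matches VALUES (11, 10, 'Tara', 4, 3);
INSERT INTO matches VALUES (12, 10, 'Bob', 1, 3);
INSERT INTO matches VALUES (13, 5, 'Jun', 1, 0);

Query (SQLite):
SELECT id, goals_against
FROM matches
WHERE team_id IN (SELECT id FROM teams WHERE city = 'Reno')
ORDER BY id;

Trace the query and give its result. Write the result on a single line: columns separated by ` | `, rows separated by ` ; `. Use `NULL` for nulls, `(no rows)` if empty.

6 | 4 ; 7 | 0 ; 11 | 3 ; 12 | 3

Inner query: teams.id where city = 'Reno'.
Outer: keep matches rows whose team_id is in that set.
Inner query → {10}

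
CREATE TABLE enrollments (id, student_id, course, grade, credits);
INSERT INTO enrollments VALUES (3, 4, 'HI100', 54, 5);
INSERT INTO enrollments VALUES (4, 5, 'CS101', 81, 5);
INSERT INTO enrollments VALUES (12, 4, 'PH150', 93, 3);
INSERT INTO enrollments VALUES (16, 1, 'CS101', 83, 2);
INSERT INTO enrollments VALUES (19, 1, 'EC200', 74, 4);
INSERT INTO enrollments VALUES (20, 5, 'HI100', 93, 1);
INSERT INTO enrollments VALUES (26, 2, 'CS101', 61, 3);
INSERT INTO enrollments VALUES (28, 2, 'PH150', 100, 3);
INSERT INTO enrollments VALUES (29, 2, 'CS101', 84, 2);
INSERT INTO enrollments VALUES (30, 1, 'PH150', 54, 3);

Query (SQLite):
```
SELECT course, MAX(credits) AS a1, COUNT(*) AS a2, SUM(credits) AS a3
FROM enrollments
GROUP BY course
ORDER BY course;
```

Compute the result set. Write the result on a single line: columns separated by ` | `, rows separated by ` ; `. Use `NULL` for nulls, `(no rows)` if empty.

Group enrollments by course.
Per group compute: MAX(credits), COUNT(*), SUM(credits).
  CS101: ids {4, 16, 26, 29} → MAX(credits)=5, COUNT(*)=4, SUM(credits)=12
  EC200: ids {19} → MAX(credits)=4, COUNT(*)=1, SUM(credits)=4
  HI100: ids {3, 20} → MAX(credits)=5, COUNT(*)=2, SUM(credits)=6
  PH150: ids {12, 28, 30} → MAX(credits)=3, COUNT(*)=3, SUM(credits)=9

CS101 | 5 | 4 | 12 ; EC200 | 4 | 1 | 4 ; HI100 | 5 | 2 | 6 ; PH150 | 3 | 3 | 9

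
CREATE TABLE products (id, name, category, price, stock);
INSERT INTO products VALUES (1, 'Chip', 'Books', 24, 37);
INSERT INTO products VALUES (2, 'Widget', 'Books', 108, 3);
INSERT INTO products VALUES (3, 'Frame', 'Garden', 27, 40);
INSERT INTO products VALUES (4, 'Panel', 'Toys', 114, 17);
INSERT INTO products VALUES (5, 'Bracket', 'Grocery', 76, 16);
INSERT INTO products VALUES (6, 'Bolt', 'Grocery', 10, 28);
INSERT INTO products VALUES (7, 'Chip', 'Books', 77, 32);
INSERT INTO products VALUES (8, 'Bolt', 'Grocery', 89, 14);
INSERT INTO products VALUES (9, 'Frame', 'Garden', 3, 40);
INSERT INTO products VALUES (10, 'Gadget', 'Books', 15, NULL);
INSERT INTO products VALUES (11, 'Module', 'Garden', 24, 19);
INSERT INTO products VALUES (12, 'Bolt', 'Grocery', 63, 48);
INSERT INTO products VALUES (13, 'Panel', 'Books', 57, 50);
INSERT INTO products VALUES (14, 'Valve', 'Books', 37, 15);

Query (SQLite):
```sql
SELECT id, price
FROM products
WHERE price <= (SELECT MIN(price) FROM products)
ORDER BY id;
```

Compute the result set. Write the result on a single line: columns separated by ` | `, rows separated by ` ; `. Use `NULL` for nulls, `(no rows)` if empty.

Scalar subquery: MIN(price) over all products rows = 3.
Keep rows where price <= that value.

9 | 3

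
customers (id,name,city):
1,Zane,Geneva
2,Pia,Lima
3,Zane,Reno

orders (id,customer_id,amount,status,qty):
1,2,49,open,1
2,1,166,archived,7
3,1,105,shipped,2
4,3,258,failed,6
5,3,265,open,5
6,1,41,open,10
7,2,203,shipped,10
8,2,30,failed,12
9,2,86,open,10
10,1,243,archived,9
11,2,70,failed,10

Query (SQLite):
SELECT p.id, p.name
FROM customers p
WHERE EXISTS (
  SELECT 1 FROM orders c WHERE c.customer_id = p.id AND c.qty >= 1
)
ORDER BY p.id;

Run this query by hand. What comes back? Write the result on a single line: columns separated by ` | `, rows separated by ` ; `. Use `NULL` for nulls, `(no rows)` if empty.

1 | Zane ; 2 | Pia ; 3 | Zane

For each customers row, check whether any orders with matching customer_id has qty >= 1.
Keep rows where that is true.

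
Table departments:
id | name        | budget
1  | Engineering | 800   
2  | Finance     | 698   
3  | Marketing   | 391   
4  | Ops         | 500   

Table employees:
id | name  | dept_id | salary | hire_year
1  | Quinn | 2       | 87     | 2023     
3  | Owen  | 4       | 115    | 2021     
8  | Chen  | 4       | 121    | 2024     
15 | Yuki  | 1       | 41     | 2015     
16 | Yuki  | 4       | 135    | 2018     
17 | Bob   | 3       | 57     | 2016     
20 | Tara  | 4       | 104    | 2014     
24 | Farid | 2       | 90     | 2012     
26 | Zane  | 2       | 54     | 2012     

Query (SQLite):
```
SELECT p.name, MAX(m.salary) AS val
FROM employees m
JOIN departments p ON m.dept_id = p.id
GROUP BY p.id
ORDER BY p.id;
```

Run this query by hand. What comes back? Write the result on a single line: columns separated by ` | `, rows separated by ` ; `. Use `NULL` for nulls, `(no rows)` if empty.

Join each employees row to its departments via dept_id.
Group joined rows by departments.id; compute MAX(m.salary) per group.
  1: ids {15} → MAX(m.salary)=41
  2: ids {1, 24, 26} → MAX(m.salary)=90
  3: ids {17} → MAX(m.salary)=57
  4: ids {3, 8, 16, 20} → MAX(m.salary)=135

Engineering | 41 ; Finance | 90 ; Marketing | 57 ; Ops | 135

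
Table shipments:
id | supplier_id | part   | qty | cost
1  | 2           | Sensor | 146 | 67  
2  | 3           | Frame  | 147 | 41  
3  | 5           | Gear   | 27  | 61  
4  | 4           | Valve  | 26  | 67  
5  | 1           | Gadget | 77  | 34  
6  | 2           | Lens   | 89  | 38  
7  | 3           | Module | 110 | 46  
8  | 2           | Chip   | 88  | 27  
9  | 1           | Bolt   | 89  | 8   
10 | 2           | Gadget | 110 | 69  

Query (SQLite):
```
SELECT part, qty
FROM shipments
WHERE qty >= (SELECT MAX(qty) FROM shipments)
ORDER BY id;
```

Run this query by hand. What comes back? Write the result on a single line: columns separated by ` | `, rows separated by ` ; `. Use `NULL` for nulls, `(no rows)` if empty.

Frame | 147

Scalar subquery: MAX(qty) over all shipments rows = 147.
Keep rows where qty >= that value.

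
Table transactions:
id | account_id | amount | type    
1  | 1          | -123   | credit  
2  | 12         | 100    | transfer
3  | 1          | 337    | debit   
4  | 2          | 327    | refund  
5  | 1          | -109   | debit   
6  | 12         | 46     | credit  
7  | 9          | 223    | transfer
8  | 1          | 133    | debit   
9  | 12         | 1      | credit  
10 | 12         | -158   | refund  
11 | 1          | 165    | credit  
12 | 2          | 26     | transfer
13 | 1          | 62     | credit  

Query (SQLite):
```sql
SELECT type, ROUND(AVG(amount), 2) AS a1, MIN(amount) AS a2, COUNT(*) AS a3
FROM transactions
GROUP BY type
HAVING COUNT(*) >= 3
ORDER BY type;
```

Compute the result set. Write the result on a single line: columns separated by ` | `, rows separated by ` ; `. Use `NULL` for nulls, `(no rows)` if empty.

Group transactions by type.
Per group compute: ROUND(AVG(amount), 2), MIN(amount), COUNT(*).
HAVING: drop groups with fewer than 3 rows.
  credit: ids {1, 6, 9, 11, 13} → ROUND(AVG(amount), 2)=30.2, MIN(amount)=-123, COUNT(*)=5
  debit: ids {3, 5, 8} → ROUND(AVG(amount), 2)=120.33, MIN(amount)=-109, COUNT(*)=3
  refund: ids {4, 10} → ROUND(AVG(amount), 2)=84.5, MIN(amount)=-158, COUNT(*)=2
  transfer: ids {2, 7, 12} → ROUND(AVG(amount), 2)=116.33, MIN(amount)=26, COUNT(*)=3

credit | 30.2 | -123 | 5 ; debit | 120.33 | -109 | 3 ; transfer | 116.33 | 26 | 3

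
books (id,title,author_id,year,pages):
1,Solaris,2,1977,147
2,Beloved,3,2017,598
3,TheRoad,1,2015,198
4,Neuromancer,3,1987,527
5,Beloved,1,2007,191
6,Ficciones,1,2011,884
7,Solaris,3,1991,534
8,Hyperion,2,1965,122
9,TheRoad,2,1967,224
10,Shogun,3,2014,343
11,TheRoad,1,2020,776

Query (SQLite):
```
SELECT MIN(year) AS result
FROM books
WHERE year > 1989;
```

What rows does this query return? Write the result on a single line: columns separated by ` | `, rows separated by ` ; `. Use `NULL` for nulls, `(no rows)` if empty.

1991

Rows where year > 1989 → year values: [2017, 2015, 2007, 2011, 1991, 2014, 2020].
MIN of non-NULL values = 1991.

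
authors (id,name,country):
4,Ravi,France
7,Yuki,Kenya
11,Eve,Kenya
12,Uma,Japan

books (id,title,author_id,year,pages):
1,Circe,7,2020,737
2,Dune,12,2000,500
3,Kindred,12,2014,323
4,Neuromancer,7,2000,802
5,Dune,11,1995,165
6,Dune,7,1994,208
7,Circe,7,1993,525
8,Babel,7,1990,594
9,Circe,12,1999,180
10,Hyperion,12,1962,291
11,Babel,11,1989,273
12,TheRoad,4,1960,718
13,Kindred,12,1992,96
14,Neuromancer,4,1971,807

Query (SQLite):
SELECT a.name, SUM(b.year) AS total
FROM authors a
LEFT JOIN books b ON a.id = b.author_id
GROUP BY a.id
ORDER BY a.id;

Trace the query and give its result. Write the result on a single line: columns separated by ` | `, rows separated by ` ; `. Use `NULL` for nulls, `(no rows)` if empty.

LEFT JOIN keeps every authors row; unmatched ones get NULL for books columns.
Group by authors.id and compute SUM(b.year). SUM over an all-NULL group is NULL.
  4: ids {12, 14} → SUM(b.year)=3931
  7: ids {1, 4, 6, 7, 8} → SUM(b.year)=9997
  11: ids {5, 11} → SUM(b.year)=3984
  12: ids {2, 3, 9, 10, 13} → SUM(b.year)=9967

Ravi | 3931 ; Yuki | 9997 ; Eve | 3984 ; Uma | 9967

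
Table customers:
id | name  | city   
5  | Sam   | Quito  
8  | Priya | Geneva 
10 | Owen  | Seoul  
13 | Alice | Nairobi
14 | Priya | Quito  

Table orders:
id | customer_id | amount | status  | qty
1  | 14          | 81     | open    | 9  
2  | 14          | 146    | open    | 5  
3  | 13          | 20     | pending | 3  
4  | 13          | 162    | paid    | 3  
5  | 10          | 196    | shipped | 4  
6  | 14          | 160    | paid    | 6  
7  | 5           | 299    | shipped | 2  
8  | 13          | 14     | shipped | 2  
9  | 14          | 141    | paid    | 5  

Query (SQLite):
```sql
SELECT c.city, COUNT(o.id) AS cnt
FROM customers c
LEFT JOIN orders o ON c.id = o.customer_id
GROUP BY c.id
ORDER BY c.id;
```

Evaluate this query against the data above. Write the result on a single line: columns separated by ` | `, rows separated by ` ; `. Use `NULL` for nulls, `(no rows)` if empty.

Quito | 1 ; Geneva | 0 ; Seoul | 1 ; Nairobi | 3 ; Quito | 4

LEFT JOIN keeps every customers row; unmatched ones get NULL for orders columns.
Group by customers.id and compute COUNT(o.id). COUNT(col) of an all-NULL group is 0.
  5: ids {7} → COUNT(o.id)=1
  8: ids {—} → COUNT(o.id)=0
  10: ids {5} → COUNT(o.id)=1
  13: ids {3, 4, 8} → COUNT(o.id)=3
  14: ids {1, 2, 6, 9} → COUNT(o.id)=4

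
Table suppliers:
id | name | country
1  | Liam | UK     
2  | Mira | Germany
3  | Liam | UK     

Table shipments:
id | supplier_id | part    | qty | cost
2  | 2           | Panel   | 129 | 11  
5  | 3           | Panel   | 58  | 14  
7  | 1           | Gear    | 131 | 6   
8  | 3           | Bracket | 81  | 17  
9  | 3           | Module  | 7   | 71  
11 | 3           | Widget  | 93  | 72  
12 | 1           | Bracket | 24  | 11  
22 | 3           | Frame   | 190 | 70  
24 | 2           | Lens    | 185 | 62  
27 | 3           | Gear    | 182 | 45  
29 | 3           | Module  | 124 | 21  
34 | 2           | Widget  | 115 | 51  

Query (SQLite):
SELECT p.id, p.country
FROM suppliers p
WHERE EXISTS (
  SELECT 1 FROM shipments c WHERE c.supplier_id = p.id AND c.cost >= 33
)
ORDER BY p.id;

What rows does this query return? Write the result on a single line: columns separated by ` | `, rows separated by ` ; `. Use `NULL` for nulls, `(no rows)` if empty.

For each suppliers row, check whether any shipments with matching supplier_id has cost >= 33.
Keep rows where that is true.

2 | Germany ; 3 | UK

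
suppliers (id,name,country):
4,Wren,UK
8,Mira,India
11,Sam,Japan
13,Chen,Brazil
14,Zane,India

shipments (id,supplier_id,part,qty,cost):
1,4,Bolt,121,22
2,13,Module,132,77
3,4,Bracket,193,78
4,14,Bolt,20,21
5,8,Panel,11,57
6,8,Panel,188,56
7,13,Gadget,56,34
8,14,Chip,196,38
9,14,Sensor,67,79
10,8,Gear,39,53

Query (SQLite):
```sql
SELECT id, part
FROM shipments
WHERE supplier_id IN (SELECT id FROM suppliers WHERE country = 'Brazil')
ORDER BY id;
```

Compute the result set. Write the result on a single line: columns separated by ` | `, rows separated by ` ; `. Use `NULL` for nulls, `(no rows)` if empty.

Inner query: suppliers.id where country = 'Brazil'.
Outer: keep shipments rows whose supplier_id is in that set.
Inner query → {13}

2 | Module ; 7 | Gadget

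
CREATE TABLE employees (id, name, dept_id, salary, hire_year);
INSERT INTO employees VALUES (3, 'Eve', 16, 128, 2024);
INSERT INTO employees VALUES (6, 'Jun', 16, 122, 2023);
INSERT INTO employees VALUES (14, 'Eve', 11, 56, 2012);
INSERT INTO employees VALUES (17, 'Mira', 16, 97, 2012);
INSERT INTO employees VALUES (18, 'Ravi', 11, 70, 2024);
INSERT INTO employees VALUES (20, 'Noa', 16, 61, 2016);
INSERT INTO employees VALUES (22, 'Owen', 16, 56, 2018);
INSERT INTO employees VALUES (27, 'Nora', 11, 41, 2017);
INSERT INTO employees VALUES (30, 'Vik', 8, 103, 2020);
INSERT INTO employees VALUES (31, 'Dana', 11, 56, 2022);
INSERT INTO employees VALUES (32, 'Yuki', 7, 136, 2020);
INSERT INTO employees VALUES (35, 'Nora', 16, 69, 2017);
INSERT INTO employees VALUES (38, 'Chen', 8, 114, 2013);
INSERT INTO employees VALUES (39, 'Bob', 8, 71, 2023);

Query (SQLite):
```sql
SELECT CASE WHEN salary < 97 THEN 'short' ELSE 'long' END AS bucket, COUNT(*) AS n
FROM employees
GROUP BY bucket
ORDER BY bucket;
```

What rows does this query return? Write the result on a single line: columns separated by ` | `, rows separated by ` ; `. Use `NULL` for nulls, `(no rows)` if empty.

Bucket rows by salary < 97 → 'short' else 'long'; count each bucket.

long | 6 ; short | 8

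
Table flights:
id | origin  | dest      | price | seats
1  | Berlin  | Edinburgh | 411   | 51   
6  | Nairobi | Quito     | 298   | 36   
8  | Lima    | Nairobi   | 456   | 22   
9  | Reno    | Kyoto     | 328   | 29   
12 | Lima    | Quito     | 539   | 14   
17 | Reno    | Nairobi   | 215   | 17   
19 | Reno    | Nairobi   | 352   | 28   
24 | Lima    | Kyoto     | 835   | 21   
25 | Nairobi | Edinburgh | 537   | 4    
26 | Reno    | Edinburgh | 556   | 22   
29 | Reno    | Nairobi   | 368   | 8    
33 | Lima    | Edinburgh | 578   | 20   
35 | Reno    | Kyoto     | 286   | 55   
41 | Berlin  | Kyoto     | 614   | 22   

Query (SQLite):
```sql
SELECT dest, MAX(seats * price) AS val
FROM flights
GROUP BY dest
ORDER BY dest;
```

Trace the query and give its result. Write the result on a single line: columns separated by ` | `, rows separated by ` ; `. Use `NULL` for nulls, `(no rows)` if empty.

For each row compute seats * price.
Group by dest; take MAX of the expression per group.
  Edinburgh: ids {1, 25, 26, 33} → MAX(seats * price)=20961
  Kyoto: ids {9, 24, 35, 41} → MAX(seats * price)=17535
  Nairobi: ids {8, 17, 19, 29} → MAX(seats * price)=10032
  Quito: ids {6, 12} → MAX(seats * price)=10728

Edinburgh | 20961 ; Kyoto | 17535 ; Nairobi | 10032 ; Quito | 10728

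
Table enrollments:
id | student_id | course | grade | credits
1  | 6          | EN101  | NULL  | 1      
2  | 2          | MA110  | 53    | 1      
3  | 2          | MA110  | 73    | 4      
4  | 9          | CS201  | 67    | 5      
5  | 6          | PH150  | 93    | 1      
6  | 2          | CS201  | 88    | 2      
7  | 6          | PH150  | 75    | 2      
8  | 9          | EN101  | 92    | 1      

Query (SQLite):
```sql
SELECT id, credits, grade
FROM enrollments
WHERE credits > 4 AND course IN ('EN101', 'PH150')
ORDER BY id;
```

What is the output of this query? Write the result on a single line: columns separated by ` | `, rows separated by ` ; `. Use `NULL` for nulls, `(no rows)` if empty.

(no rows)

credits > 4: ids {4}
course IN ('EN101', 'PH150'): ids {1, 5, 7, 8}
Combine with AND.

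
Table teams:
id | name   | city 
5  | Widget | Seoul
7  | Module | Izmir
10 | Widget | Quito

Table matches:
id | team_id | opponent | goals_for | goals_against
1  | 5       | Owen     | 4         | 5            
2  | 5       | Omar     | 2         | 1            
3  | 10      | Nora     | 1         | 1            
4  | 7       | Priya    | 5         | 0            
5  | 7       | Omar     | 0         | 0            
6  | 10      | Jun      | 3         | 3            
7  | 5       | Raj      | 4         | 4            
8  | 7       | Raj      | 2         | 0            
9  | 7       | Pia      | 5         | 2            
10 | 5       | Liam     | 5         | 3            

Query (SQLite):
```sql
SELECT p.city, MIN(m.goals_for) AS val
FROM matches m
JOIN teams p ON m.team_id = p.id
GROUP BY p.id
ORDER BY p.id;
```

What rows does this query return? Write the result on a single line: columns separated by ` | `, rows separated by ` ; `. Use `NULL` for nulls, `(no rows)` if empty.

Seoul | 2 ; Izmir | 0 ; Quito | 1

Join each matches row to its teams via team_id.
Group joined rows by teams.id; compute MIN(m.goals_for) per group.
  5: ids {1, 2, 7, 10} → MIN(m.goals_for)=2
  7: ids {4, 5, 8, 9} → MIN(m.goals_for)=0
  10: ids {3, 6} → MIN(m.goals_for)=1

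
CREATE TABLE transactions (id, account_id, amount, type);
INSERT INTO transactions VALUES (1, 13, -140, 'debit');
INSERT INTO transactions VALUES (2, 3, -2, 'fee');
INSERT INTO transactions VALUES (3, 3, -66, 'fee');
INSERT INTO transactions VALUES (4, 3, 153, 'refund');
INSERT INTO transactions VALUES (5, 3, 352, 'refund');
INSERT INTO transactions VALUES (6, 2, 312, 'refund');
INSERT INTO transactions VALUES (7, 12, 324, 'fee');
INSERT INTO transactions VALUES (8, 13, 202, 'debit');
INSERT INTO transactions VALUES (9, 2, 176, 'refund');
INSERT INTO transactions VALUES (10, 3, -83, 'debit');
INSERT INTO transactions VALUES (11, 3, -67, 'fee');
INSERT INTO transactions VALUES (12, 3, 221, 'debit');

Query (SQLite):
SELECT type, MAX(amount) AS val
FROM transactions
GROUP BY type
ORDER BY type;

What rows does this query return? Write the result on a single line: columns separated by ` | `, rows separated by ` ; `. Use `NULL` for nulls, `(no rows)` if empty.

Partition transactions by type; compute MAX(amount) within each group.
  debit: ids {1, 8, 10, 12} → MAX(amount)=221
  fee: ids {2, 3, 7, 11} → MAX(amount)=324
  refund: ids {4, 5, 6, 9} → MAX(amount)=352

debit | 221 ; fee | 324 ; refund | 352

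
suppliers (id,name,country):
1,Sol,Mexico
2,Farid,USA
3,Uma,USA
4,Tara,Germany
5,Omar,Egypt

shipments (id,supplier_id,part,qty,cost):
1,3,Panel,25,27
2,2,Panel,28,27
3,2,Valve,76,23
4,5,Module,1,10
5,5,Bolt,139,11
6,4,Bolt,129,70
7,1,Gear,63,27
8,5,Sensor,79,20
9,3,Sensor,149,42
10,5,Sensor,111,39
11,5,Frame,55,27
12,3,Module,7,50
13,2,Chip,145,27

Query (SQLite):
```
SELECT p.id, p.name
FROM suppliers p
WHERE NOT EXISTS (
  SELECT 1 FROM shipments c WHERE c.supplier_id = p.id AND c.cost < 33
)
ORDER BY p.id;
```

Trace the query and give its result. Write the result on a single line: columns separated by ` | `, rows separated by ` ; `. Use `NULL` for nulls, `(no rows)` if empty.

4 | Tara

For each suppliers row, check whether any shipments with matching supplier_id has cost < 33.
Keep rows where that is false.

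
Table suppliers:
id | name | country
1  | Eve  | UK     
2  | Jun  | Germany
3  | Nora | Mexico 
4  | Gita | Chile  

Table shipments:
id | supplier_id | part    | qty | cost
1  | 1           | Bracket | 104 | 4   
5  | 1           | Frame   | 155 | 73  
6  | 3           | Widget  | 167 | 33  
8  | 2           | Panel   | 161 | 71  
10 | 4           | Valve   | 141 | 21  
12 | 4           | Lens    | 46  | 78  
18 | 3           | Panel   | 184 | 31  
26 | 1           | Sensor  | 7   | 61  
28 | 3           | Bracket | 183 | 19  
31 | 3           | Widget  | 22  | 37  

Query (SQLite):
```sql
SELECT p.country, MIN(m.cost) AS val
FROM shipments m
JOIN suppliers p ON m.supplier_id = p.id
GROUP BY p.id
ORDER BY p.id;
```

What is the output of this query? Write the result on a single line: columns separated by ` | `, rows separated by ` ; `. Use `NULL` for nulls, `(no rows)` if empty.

Join each shipments row to its suppliers via supplier_id.
Group joined rows by suppliers.id; compute MIN(m.cost) per group.
  1: ids {1, 5, 26} → MIN(m.cost)=4
  2: ids {8} → MIN(m.cost)=71
  3: ids {6, 18, 28, 31} → MIN(m.cost)=19
  4: ids {10, 12} → MIN(m.cost)=21

UK | 4 ; Germany | 71 ; Mexico | 19 ; Chile | 21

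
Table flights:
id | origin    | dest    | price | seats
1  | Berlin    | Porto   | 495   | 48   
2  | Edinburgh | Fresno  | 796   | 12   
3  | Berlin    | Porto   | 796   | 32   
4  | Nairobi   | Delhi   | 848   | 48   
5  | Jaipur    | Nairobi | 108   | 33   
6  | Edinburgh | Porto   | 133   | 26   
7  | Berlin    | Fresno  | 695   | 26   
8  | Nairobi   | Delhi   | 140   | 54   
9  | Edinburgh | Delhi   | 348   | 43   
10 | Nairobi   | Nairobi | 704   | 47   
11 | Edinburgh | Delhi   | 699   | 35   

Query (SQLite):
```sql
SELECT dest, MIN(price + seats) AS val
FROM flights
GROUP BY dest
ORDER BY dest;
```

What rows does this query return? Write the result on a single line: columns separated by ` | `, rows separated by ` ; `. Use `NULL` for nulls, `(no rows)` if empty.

For each row compute price + seats.
Group by dest; take MIN of the expression per group.
  Delhi: ids {4, 8, 9, 11} → MIN(price + seats)=194
  Fresno: ids {2, 7} → MIN(price + seats)=721
  Nairobi: ids {5, 10} → MIN(price + seats)=141
  Porto: ids {1, 3, 6} → MIN(price + seats)=159

Delhi | 194 ; Fresno | 721 ; Nairobi | 141 ; Porto | 159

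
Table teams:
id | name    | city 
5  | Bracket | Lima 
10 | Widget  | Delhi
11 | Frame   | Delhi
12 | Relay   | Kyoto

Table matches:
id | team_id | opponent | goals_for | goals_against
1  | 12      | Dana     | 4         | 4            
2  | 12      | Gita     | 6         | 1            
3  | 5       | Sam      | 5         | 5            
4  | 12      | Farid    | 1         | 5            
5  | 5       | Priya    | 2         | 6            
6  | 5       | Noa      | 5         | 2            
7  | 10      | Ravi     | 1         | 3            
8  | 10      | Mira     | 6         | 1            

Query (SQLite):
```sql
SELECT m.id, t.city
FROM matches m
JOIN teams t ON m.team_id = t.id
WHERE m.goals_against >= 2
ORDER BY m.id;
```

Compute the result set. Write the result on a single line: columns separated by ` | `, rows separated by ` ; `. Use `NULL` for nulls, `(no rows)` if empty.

Each matches row matches the teams row where team_id = teams.id.
Then keep rows with m.goals_against >= 2.

1 | Kyoto ; 3 | Lima ; 4 | Kyoto ; 5 | Lima ; 6 | Lima ; 7 | Delhi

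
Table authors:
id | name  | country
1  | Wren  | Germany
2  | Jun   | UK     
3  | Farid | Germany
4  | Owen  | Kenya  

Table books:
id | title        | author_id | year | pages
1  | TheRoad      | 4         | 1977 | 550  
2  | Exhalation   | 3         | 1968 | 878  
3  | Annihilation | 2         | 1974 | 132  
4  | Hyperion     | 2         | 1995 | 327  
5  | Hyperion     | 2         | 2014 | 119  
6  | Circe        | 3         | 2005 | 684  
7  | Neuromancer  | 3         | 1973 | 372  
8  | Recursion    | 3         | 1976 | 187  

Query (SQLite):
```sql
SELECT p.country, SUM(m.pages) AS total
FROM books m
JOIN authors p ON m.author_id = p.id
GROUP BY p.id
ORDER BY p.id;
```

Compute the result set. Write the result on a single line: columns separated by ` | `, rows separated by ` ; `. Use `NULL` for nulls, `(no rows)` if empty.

Join each books row to its authors via author_id.
Group joined rows by authors.id; compute SUM(m.pages) per group.
  2: ids {3, 4, 5} → SUM(m.pages)=578
  3: ids {2, 6, 7, 8} → SUM(m.pages)=2121
  4: ids {1} → SUM(m.pages)=550

UK | 578 ; Germany | 2121 ; Kenya | 550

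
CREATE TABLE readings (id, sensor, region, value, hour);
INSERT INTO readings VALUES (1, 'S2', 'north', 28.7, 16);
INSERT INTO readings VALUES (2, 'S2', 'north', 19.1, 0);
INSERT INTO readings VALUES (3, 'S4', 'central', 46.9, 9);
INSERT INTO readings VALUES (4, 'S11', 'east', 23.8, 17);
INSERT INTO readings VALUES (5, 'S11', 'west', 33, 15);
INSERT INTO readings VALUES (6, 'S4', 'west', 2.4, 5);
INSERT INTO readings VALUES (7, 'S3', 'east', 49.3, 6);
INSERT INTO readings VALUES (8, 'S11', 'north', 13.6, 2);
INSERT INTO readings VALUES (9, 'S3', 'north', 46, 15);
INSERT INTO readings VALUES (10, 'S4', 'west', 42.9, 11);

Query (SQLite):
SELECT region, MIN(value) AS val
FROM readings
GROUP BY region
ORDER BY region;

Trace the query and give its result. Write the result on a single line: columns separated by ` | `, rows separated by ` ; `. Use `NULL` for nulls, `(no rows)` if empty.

Partition readings by region; compute MIN(value) within each group.
  central: ids {3} → MIN(value)=46.9
  east: ids {4, 7} → MIN(value)=23.8
  north: ids {1, 2, 8, 9} → MIN(value)=13.6
  west: ids {5, 6, 10} → MIN(value)=2.4

central | 46.9 ; east | 23.8 ; north | 13.6 ; west | 2.4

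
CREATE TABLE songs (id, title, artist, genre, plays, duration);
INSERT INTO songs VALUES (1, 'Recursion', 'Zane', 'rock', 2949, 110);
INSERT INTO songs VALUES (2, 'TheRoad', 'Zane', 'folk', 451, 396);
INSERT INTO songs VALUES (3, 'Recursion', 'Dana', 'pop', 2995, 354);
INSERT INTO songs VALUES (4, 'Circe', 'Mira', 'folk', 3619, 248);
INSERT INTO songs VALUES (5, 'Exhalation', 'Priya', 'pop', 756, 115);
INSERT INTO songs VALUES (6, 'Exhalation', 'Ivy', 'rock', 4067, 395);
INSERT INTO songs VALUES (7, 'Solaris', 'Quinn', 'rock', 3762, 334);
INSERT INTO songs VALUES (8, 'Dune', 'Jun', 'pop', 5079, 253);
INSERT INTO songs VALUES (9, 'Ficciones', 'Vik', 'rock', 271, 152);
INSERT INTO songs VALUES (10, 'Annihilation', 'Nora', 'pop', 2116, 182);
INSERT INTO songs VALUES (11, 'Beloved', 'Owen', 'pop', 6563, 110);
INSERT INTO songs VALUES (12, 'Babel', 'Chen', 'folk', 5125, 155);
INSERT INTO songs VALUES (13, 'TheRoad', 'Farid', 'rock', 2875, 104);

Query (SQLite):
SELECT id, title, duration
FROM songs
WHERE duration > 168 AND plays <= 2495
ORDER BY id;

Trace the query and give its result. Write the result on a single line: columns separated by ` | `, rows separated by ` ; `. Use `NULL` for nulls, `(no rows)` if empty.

2 | TheRoad | 396 ; 10 | Annihilation | 182

duration > 168: ids {2, 3, 4, 6, 7, 8, 10}
plays <= 2495: ids {2, 5, 9, 10}
Combine with AND.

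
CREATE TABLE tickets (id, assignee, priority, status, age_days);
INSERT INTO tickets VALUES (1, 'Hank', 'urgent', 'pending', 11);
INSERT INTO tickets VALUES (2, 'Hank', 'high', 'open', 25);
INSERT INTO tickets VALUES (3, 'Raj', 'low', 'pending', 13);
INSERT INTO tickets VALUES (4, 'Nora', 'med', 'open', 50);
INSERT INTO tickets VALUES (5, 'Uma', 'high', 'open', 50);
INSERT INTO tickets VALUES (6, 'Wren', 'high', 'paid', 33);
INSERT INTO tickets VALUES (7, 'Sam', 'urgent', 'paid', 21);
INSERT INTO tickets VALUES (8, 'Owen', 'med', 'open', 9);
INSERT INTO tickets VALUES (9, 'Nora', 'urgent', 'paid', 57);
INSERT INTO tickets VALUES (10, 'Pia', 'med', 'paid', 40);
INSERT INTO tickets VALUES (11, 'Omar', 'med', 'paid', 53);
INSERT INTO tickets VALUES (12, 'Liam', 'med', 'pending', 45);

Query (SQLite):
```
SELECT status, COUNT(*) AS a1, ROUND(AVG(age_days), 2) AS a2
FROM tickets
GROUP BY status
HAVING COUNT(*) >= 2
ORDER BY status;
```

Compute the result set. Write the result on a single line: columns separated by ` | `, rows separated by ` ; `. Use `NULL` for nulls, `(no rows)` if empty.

Group tickets by status.
Per group compute: COUNT(*), ROUND(AVG(age_days), 2).
HAVING: drop groups with fewer than 2 rows.
  open: ids {2, 4, 5, 8} → COUNT(*)=4, ROUND(AVG(age_days), 2)=33.5
  paid: ids {6, 7, 9, 10, 11} → COUNT(*)=5, ROUND(AVG(age_days), 2)=40.8
  pending: ids {1, 3, 12} → COUNT(*)=3, ROUND(AVG(age_days), 2)=23

open | 4 | 33.5 ; paid | 5 | 40.8 ; pending | 3 | 23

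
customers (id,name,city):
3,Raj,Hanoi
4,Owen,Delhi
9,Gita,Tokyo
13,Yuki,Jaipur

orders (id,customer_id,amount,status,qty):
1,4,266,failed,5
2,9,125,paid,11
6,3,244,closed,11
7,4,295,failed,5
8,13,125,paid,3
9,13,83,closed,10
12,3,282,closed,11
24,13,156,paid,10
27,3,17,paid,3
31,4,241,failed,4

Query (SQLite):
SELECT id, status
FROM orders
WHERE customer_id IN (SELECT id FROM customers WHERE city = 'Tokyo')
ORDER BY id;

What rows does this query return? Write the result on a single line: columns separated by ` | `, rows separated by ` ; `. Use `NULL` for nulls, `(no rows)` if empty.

Inner query: customers.id where city = 'Tokyo'.
Outer: keep orders rows whose customer_id is in that set.
Inner query → {9}

2 | paid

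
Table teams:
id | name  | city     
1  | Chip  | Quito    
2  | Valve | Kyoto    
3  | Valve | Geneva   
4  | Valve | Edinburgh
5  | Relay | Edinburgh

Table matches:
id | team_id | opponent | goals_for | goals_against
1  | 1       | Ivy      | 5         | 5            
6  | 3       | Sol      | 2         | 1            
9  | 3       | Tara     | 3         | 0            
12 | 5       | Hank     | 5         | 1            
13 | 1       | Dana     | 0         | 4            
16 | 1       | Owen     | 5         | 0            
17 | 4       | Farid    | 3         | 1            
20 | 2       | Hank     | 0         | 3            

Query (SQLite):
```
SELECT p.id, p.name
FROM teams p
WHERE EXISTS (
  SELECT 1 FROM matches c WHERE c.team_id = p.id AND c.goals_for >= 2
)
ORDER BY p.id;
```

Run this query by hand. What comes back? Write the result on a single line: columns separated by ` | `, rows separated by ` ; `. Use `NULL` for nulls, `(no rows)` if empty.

1 | Chip ; 3 | Valve ; 4 | Valve ; 5 | Relay

For each teams row, check whether any matches with matching team_id has goals_for >= 2.
Keep rows where that is true.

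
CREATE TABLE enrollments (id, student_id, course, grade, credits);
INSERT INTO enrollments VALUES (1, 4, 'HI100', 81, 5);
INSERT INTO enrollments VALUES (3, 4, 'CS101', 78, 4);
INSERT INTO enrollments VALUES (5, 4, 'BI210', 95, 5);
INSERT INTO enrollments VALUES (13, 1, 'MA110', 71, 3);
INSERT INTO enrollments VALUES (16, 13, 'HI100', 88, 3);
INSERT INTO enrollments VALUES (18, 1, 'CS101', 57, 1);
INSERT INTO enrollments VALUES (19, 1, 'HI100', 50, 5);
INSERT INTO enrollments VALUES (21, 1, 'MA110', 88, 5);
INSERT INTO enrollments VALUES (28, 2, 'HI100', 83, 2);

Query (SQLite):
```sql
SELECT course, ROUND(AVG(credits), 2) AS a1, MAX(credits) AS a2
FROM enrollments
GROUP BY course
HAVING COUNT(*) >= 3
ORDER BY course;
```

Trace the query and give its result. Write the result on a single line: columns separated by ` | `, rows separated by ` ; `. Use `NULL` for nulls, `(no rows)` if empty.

HI100 | 3.75 | 5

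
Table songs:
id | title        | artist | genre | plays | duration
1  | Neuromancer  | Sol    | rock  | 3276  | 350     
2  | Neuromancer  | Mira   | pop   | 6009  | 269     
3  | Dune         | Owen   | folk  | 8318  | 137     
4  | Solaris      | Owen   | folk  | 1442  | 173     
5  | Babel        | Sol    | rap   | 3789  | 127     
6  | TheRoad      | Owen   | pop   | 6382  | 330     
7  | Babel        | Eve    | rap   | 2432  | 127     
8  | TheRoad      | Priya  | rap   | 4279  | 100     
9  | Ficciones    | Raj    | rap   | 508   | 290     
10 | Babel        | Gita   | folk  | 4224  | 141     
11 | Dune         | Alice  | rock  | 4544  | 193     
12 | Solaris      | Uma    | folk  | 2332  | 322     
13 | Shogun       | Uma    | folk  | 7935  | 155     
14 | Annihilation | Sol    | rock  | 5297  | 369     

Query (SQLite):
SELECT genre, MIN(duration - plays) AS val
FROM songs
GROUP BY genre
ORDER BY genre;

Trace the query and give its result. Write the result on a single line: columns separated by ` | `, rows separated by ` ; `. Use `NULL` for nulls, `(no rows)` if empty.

folk | -8181 ; pop | -6052 ; rap | -4179 ; rock | -4928

For each row compute duration - plays.
Group by genre; take MIN of the expression per group.
  folk: ids {3, 4, 10, 12, 13} → MIN(duration - plays)=-8181
  pop: ids {2, 6} → MIN(duration - plays)=-6052
  rap: ids {5, 7, 8, 9} → MIN(duration - plays)=-4179
  rock: ids {1, 11, 14} → MIN(duration - plays)=-4928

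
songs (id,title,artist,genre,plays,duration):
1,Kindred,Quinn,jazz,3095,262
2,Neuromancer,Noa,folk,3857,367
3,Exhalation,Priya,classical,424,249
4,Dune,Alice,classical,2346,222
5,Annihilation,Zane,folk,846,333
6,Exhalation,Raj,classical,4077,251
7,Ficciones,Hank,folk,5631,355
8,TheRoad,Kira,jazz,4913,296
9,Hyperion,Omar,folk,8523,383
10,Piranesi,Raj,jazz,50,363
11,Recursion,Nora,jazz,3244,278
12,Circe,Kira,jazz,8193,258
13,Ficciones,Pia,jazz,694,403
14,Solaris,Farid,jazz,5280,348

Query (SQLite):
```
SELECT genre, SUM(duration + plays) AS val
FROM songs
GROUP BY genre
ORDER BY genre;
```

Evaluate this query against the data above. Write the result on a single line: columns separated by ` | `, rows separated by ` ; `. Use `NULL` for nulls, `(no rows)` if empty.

For each row compute duration + plays.
Group by genre; take SUM of the expression per group.
  classical: ids {3, 4, 6} → SUM(duration + plays)=7569
  folk: ids {2, 5, 7, 9} → SUM(duration + plays)=20295
  jazz: ids {1, 8, 10, 11, 12, 13, 14} → SUM(duration + plays)=27677

classical | 7569 ; folk | 20295 ; jazz | 27677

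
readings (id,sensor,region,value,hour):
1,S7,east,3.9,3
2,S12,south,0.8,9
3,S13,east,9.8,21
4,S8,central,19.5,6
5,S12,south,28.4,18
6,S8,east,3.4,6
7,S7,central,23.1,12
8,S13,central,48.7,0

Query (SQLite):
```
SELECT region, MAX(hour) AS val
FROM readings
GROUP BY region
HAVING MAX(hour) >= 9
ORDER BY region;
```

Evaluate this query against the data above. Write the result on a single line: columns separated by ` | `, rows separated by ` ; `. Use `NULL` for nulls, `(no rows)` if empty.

Partition readings by region; compute MAX(hour) within each group.
HAVING: keep groups where MAX(hour) >= 9.
  central: ids {4, 7, 8} → MAX(hour)=12
  east: ids {1, 3, 6} → MAX(hour)=21
  south: ids {2, 5} → MAX(hour)=18

central | 12 ; east | 21 ; south | 18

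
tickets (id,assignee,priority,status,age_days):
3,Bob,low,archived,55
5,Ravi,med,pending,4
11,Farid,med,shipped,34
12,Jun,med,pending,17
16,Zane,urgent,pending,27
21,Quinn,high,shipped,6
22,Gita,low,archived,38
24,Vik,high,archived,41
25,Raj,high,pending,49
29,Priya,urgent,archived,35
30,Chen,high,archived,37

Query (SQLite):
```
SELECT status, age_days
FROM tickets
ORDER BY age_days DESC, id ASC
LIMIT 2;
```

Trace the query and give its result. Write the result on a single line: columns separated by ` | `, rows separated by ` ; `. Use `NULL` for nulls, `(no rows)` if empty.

archived | 55 ; pending | 49

Sort by age_days desc, tiebreak id asc: (55, id=3), (49, id=25), (41, id=24), (38, id=22), (37, id=30) …. Take first 2.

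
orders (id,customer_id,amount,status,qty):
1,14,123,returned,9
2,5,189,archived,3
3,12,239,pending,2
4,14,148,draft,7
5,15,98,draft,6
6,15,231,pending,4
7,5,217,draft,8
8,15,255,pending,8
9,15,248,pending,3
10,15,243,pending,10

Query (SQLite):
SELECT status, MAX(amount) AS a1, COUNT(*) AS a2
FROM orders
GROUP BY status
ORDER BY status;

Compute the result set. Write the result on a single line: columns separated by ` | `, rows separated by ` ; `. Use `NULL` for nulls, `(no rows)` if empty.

Group orders by status.
Per group compute: MAX(amount), COUNT(*).
  archived: ids {2} → MAX(amount)=189, COUNT(*)=1
  draft: ids {4, 5, 7} → MAX(amount)=217, COUNT(*)=3
  pending: ids {3, 6, 8, 9, 10} → MAX(amount)=255, COUNT(*)=5
  returned: ids {1} → MAX(amount)=123, COUNT(*)=1

archived | 189 | 1 ; draft | 217 | 3 ; pending | 255 | 5 ; returned | 123 | 1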